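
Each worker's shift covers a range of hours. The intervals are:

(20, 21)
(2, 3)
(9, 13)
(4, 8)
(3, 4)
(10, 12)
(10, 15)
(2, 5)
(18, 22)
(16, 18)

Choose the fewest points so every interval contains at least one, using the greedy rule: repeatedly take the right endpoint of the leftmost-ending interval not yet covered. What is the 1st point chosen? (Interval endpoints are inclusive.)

Sort by right endpoint; whenever an interval is uncovered, place a point at its right end.
Sorted: [2,3] [3,4] [2,5] [4,8] [10,12] [9,13] [10,15] [16,18] [20,21] [18,22]
{[2,3],[3,4],[2,5]} hit by 3; {[4,8]} hit by 8; {[10,12],[9,13],[10,15]} hit by 12; {[16,18]} hit by 18; {[20,21],[18,22]} hit by 21.
Points: 3, 8, 12, 18, 21 (5 total).

3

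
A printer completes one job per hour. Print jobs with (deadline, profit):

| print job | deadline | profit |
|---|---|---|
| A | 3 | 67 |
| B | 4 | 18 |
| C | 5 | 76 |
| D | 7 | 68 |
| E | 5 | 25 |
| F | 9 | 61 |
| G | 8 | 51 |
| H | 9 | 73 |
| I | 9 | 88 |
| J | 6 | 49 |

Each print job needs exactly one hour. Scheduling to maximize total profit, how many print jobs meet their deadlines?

Sort by profit descending; place each in the latest free slot ≤ its deadline.
By profit: I(d9,88), C(d5,76), H(d9,73), D(d7,68), A(d3,67), F(d9,61), G(d8,51), J(d6,49), E(d5,25), B(d4,18)
I→slot 9; C→slot 5; H→slot 8; D→slot 7; A→slot 3; F→slot 6; G→slot 4; J→slot 2; E→slot 1; B skipped.
9 of 10 scheduled.

9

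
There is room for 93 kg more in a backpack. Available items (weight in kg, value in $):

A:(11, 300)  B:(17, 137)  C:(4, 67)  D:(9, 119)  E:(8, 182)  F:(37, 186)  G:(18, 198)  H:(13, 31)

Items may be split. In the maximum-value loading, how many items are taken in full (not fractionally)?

6

Ratios (sorted): A 27.27, E 22.75, C 16.75, D 13.22, G 11.00, B 8.06, F 5.03, H 2.38
take A (11 @ 300); take E (8 @ 182); take C (4 @ 67); take D (9 @ 119); take G (18 @ 198); take B (17 @ 137); take 26/37 of F → 130.70. Capacity used 93/93.
6 item(s) taken whole; one partial (take 26/37 of F).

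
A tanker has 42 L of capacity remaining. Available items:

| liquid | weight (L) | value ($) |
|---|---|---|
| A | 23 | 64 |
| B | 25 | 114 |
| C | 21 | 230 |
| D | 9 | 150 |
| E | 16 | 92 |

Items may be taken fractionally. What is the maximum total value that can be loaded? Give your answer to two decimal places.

Greedy by value/weight ratio, highest first.
Order: D (150/9=16.67) > C (230/21=10.95) > E (92/16=5.75) > B (114/25=4.56) > A (64/23=2.78)
Fill: take D (9 @ 150) → take C (21 @ 230) → take 12/16 of E → 69.00; 42/42 used.
Total value = 449.00

449.00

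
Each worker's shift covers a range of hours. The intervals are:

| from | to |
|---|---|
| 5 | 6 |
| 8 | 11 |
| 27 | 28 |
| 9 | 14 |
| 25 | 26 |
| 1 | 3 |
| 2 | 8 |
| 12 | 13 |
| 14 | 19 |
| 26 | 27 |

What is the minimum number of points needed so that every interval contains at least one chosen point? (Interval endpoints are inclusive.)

Process intervals by earliest right end; each time one isn't hit yet, stab at its right endpoint.
By right end: [1,3]  [5,6]  [2,8]  [8,11]  [12,13]  [9,14]  [14,19]  [25,26]  [26,27]  [27,28]
[1,3] uncovered → point at 3; [5,6] uncovered → point at 6; [8,11] uncovered → point at 11; [12,13] uncovered → point at 13; [14,19] uncovered → point at 19; [25,26] uncovered → point at 26; [27,28] uncovered → point at 28.
Points: 3, 6, 11, 13, 19, 26, 28 (7 total).

7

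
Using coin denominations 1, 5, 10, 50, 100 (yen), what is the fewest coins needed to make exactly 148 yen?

9

148 = 1×100 + 4×10 + 1×5 + 3×1
Total coins = 1 + 4 + 1 + 3 = 9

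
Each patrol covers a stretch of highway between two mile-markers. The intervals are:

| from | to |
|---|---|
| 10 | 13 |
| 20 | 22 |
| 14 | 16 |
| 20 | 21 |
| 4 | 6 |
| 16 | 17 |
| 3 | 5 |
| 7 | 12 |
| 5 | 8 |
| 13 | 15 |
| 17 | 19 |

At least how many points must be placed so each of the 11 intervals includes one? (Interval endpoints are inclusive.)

5

Process intervals by earliest right end; each time one isn't hit yet, stab at its right endpoint.
Sorted: [3,5] [4,6] [5,8] [7,12] [10,13] [13,15] [14,16] [16,17] [17,19] [20,21] [20,22]
{[3,5],[4,6],[5,8]} hit by 5; {[7,12],[10,13]} hit by 12; {[13,15],[14,16]} hit by 15; {[16,17],[17,19]} hit by 17; {[20,21],[20,22]} hit by 21.
Points: 5, 12, 15, 17, 21 (5 total).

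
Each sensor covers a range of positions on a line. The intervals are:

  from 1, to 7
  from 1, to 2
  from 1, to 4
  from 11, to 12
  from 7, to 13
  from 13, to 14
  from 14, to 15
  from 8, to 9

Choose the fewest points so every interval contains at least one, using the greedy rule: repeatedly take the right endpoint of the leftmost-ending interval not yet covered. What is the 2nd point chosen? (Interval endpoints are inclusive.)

Sort by right endpoint; whenever an interval is uncovered, place a point at its right end.
Sorted: [1,2] [1,4] [1,7] [8,9] [11,12] [7,13] [13,14] [14,15]
{[1,2],[1,4],[1,7]} hit by 2; {[8,9]} hit by 9; {[11,12],[7,13]} hit by 12; {[13,14],[14,15]} hit by 14.
Points: 2, 9, 12, 14 (4 total).

9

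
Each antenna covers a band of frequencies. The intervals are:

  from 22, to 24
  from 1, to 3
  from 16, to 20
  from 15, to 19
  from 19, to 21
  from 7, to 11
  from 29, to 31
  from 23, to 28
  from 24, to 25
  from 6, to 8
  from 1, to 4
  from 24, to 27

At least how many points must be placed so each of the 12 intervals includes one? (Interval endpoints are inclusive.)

Sorted: [1,3] [1,4] [6,8] [7,11] [15,19] [16,20] [19,21] [22,24] [24,25] [24,27] [23,28] [29,31]
{[1,3],[1,4]} hit by 3; {[6,8],[7,11]} hit by 8; {[15,19],[16,20],[19,21]} hit by 19; {[22,24],[24,25],[24,27],[23,28]} hit by 24; {[29,31]} hit by 31.
Points: 3, 8, 19, 24, 31 (5 total).

5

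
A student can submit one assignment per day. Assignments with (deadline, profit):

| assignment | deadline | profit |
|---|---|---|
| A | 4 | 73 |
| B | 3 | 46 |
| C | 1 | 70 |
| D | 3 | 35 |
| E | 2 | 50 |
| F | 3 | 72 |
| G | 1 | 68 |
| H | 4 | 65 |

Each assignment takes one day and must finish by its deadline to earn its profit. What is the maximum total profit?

280

Take jobs in profit order; each goes to the latest open slot no later than its deadline.
By profit: A(d4,73), F(d3,72), C(d1,70), G(d1,68), H(d4,65), E(d2,50), B(d3,46), D(d3,35)
A→slot 4; F→slot 3; C→slot 1; G skipped; H→slot 2; E skipped; B skipped; D skipped.
Profit = 70 + 65 + 72 + 73 = 280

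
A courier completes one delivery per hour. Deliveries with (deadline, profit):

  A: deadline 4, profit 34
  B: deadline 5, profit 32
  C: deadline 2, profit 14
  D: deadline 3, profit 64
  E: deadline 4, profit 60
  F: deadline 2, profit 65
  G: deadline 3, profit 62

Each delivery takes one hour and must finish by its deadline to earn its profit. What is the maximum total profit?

283

By profit: F(d2,65), D(d3,64), G(d3,62), E(d4,60), A(d4,34), B(d5,32), C(d2,14)
F→slot 2; D→slot 3; G→slot 1; E→slot 4; A skipped; B→slot 5; C skipped.
Profit = 62 + 65 + 64 + 60 + 32 = 283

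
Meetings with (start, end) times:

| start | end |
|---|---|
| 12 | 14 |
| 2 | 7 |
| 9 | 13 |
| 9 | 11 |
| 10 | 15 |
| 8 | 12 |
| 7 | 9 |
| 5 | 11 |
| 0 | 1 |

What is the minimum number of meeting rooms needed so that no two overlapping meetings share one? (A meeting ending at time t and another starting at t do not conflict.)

Count concurrent intervals with a sweep; the peak is the room count.
starts: [0, 2, 5, 7, 8, 9, 9, 10, 12]
ends:   [1, 7, 9, 11, 11, 12, 13, 14, 15]
s0→1 e1→0 s2→1 s5→2 e7→1 s7→2 s8→3 e9→2 s9→3 s9→4 s10→5  — peak 5.

5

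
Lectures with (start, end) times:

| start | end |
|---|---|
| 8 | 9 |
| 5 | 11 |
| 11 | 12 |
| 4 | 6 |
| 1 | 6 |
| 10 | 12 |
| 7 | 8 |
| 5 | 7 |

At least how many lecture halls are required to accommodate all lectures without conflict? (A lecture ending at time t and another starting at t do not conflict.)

The answer is the maximum number of intervals overlapping at any instant.
Events (time:±→running): 1:+→1 4:+→2 5:+→3 5:+→4 … peak 4.

4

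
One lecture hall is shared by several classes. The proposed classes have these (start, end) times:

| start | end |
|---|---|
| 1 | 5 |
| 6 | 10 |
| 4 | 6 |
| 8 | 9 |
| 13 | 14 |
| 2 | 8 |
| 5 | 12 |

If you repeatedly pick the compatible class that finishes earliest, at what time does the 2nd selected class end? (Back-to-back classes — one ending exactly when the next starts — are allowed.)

9

Sort by end time and greedily take each interval whose start is ≥ the last chosen end.
By end time: (1,5), (4,6), (2,8), (8,9), (6,10), (5,12), (13,14).
Pick (1,5); next start ≥ 5 → (8,9); next start ≥ 9 → (13,14).
Selected: (1,5) (8,9) (13,14)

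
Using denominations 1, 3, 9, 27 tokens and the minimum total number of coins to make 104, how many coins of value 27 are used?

3

104 − 3×27→23 − 2×9→5 − 1×3→2 − 2×1→0
Count of 27: 3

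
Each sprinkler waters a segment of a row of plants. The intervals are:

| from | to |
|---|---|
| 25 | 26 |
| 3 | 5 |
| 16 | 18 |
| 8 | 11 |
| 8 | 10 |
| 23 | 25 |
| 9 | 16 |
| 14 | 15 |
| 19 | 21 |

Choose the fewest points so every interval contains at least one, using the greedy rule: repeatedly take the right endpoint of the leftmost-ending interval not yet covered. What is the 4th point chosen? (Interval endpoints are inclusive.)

18

By right end: [3,5]  [8,10]  [8,11]  [14,15]  [9,16]  [16,18]  [19,21]  [23,25]  [25,26]
[3,5] uncovered → point at 5; [8,10] uncovered → point at 10; [14,15] uncovered → point at 15; [16,18] uncovered → point at 18; [19,21] uncovered → point at 21; [23,25] uncovered → point at 25.
Points: 5, 10, 15, 18, 21, 25 (6 total).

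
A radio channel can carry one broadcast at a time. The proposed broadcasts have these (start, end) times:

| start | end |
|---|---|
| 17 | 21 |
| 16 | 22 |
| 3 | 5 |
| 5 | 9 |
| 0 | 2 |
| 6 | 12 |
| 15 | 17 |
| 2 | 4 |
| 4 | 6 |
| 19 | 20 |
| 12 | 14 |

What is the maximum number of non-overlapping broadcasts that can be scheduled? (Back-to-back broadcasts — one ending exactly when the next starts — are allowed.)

7

Greedy by earliest finish: after sorting by end time, pick each interval compatible with the last pick.
Sorted by end: (0,2)  (2,4)  (3,5)  (4,6)  (5,9)  (6,12)  (12,14)  (15,17)  (19,20)  (17,21)  (16,22)
take (0,2); take (2,4); take (4,6); skip (5,9); take (6,12); take (12,14); take (15,17); take (19,20).
Selected 7 broadcasts.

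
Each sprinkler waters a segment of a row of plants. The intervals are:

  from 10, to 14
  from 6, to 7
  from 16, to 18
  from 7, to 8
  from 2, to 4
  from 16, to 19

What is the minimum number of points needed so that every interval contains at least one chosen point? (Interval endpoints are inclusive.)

Sorted: [2,4] [6,7] [7,8] [10,14] [16,18] [16,19]
{[2,4]} hit by 4; {[6,7],[7,8]} hit by 7; {[10,14]} hit by 14; {[16,18],[16,19]} hit by 18.
Points: 4, 7, 14, 18 (4 total).

4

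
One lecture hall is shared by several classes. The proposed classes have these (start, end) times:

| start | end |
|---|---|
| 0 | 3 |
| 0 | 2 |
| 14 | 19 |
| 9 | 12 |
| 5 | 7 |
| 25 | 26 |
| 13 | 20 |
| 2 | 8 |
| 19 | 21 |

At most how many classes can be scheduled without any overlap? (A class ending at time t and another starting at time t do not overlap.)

6

By end time: (0,2), (0,3), (5,7), (2,8), (9,12), (14,19), (13,20), (19,21), (25,26).
Pick (0,2); next start ≥ 2 → (5,7); next start ≥ 7 → (9,12); next start ≥ 12 → (14,19); next start ≥ 19 → (19,21); next start ≥ 21 → (25,26).
Selected 6 classes.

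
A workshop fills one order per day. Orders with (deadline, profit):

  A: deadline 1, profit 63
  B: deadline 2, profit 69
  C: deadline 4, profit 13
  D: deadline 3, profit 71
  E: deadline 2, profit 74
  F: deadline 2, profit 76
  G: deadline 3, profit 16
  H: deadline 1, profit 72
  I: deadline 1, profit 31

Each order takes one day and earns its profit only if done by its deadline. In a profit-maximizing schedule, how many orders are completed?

4

Sort by profit descending; place each in the latest free slot ≤ its deadline.
Profit order: F=76 E=74 H=72 D=71 B=69 A=63 I=31 G=16 C=13
Assign: F→slot 2, E→slot 1, H skipped, D→slot 3, B skipped, A skipped, I skipped, G skipped, C→slot 4.
Slots: [1:E] [2:F] [3:D] [4:C]
4 of 9 scheduled.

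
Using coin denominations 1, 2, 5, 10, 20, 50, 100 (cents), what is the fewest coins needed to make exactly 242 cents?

Greedy: take as many of the largest coin as possible, then repeat with the remainder.
242 − 2×100→42 − 2×20→2 − 1×2→0
Total coins = 2 + 2 + 1 = 5

5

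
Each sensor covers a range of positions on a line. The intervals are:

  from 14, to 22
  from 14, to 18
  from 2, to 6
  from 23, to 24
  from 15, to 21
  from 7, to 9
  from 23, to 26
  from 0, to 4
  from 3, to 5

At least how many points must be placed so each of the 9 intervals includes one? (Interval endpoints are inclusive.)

4

Sort by right endpoint; whenever an interval is uncovered, place a point at its right end.
By right end: [0,4]  [3,5]  [2,6]  [7,9]  [14,18]  [15,21]  [14,22]  [23,24]  [23,26]
[0,4] uncovered → point at 4; [7,9] uncovered → point at 9; [14,18] uncovered → point at 18; [23,24] uncovered → point at 24.
Points: 4, 9, 18, 24 (4 total).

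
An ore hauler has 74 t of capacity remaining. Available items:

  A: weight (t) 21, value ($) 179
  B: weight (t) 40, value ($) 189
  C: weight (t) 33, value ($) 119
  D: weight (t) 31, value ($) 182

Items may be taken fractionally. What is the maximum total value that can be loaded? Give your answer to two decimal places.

464.95

Sort by value per unit weight and fill in that order.
Ratios (sorted): A 8.52, D 5.87, B 4.72, C 3.61
take A (21 @ 179); take D (31 @ 182); take 22/40 of B → 103.95. Capacity used 74/74.
Total value = 464.95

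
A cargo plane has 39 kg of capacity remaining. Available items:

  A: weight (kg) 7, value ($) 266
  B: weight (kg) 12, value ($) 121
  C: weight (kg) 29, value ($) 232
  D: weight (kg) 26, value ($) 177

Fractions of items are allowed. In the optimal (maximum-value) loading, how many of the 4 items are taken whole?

2

Order: A (266/7=38.00) > B (121/12=10.08) > C (232/29=8.00) > D (177/26=6.81)
Fill: take A (7 @ 266) → take B (12 @ 121) → take 20/29 of C → 160.00; 39/39 used.
2 item(s) taken whole; one partial (take 20/29 of C).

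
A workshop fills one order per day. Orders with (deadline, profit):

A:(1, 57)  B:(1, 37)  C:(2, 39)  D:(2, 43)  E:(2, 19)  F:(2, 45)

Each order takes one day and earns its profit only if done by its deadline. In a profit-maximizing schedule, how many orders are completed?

Sort by profit descending; place each in the latest free slot ≤ its deadline.
By profit: A(d1,57), F(d2,45), D(d2,43), C(d2,39), B(d1,37), E(d2,19)
A→slot 1; F→slot 2; D skipped; C skipped; B skipped; E skipped.
2 of 6 scheduled.

2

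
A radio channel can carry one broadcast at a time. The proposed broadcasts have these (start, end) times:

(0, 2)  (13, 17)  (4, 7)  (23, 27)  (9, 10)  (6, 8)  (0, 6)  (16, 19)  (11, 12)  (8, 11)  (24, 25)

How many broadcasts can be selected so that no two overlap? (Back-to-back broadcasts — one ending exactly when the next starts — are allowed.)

6

Sort by end time and greedily take each interval whose start is ≥ the last chosen end.
Sorted by end: (0,2)  (0,6)  (4,7)  (6,8)  (9,10)  (8,11)  (11,12)  (13,17)  (16,19)  (24,25)  (23,27)
take (0,2); skip (0,6); take (4,7); skip (6,8); take (9,10); take (11,12); take (13,17); take (24,25).
Selected 6 broadcasts.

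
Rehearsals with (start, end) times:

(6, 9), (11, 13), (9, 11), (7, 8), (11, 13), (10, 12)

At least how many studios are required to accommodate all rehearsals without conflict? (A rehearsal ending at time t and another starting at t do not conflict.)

The answer is the maximum number of intervals overlapping at any instant.
starts: [6, 7, 9, 10, 11, 11]
ends:   [8, 9, 11, 12, 13, 13]
s6→1 s7→2 e8→1 e9→0 s9→1 s10→2 e11→1 s11→2 s11→3  — peak 3.

3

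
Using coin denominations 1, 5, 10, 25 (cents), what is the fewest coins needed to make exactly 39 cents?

39 − 1×25→14 − 1×10→4 − 4×1→0
Total coins = 1 + 1 + 4 = 6

6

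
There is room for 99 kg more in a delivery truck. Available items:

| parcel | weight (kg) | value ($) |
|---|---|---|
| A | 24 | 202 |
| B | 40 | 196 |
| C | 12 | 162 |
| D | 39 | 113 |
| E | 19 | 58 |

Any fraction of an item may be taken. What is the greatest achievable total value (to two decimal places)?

629.59

Sort by value per unit weight and fill in that order.
Ratios (sorted): C 13.50, A 8.42, B 4.90, E 3.05, D 2.90
take C (12 @ 162); take A (24 @ 202); take B (40 @ 196); take E (19 @ 58); take 4/39 of D → 11.59. Capacity used 99/99.
Total value = 629.59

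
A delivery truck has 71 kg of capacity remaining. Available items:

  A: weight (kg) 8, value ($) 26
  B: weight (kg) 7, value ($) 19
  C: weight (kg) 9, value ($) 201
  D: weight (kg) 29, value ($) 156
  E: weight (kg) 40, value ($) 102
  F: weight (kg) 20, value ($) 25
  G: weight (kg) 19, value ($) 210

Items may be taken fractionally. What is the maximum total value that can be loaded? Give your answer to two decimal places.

609.29

Greedy by value/weight ratio, highest first.
Ratios (sorted): C 22.33, G 11.05, D 5.38, A 3.25, B 2.71, E 2.55, F 1.25
take C (9 @ 201); take G (19 @ 210); take D (29 @ 156); take A (8 @ 26); take 6/7 of B → 16.29. Capacity used 71/71.
Total value = 609.29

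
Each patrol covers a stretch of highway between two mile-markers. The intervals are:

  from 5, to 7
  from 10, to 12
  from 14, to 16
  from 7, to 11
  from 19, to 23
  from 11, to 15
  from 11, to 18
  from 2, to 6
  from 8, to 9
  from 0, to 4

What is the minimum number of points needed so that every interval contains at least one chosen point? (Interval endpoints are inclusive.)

By right end: [0,4]  [2,6]  [5,7]  [8,9]  [7,11]  [10,12]  [11,15]  [14,16]  [11,18]  [19,23]
[0,4] uncovered → point at 4; [5,7] uncovered → point at 7; [8,9] uncovered → point at 9; [10,12] uncovered → point at 12; [14,16] uncovered → point at 16; [19,23] uncovered → point at 23.
Points: 4, 7, 9, 12, 16, 23 (6 total).

6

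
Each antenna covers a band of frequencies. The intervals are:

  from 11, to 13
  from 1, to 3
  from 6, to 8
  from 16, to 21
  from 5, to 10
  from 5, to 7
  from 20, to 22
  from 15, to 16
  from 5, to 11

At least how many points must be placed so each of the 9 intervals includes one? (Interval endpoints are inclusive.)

5

Sorted: [1,3] [5,7] [6,8] [5,10] [5,11] [11,13] [15,16] [16,21] [20,22]
{[1,3]} hit by 3; {[5,7],[6,8],[5,10],[5,11]} hit by 7; {[11,13]} hit by 13; {[15,16],[16,21]} hit by 16; {[20,22]} hit by 22.
Points: 3, 7, 13, 16, 22 (5 total).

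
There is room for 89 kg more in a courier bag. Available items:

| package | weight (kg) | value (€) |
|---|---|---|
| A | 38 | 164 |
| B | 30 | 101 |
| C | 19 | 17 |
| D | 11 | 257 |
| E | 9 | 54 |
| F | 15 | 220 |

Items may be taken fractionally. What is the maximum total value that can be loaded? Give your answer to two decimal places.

748.87

Sort by value per unit weight and fill in that order.
Ratios (sorted): D 23.36, F 14.67, E 6.00, A 4.32, B 3.37, C 0.89
take D (11 @ 257); take F (15 @ 220); take E (9 @ 54); take A (38 @ 164); take 16/30 of B → 53.87. Capacity used 89/89.
Total value = 748.87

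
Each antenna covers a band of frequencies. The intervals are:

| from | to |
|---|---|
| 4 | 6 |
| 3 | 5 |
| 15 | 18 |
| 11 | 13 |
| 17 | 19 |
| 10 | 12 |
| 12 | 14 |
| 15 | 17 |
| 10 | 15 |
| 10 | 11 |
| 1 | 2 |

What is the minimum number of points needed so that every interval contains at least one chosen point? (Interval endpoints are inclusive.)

By right end: [1,2]  [3,5]  [4,6]  [10,11]  [10,12]  [11,13]  [12,14]  [10,15]  [15,17]  [15,18]  [17,19]
[1,2] uncovered → point at 2; [3,5] uncovered → point at 5; [10,11] uncovered → point at 11; [12,14] uncovered → point at 14; [15,17] uncovered → point at 17.
Points: 2, 5, 11, 14, 17 (5 total).

5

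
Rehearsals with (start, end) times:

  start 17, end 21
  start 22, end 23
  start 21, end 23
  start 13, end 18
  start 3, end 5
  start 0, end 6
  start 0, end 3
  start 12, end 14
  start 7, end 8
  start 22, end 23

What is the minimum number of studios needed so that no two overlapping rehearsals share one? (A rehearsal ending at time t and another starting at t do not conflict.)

The answer is the maximum number of intervals overlapping at any instant.
starts: [0, 0, 3, 7, 12, 13, 17, 21, 22, 22]
ends:   [3, 5, 6, 8, 14, 18, 21, 23, 23, 23]
s0→1 s0→2 e3→1 s3→2 e5→1 e6→0 s7→1 e8→0 s12→1 s13→2 e14→1 s17→2 e18→1 e21→0 s21→1 s22→2 s22→3  — peak 3.

3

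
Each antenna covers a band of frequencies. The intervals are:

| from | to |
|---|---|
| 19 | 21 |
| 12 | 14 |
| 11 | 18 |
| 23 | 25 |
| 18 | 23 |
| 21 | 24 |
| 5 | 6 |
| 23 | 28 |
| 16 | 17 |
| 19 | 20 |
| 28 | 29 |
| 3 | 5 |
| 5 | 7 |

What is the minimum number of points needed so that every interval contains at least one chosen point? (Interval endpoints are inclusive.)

6

By right end: [3,5]  [5,6]  [5,7]  [12,14]  [16,17]  [11,18]  [19,20]  [19,21]  [18,23]  [21,24]  [23,25]  [23,28]  [28,29]
[3,5] uncovered → point at 5; [12,14] uncovered → point at 14; [16,17] uncovered → point at 17; [19,20] uncovered → point at 20; [21,24] uncovered → point at 24; [28,29] uncovered → point at 29.
Points: 5, 14, 17, 20, 24, 29 (6 total).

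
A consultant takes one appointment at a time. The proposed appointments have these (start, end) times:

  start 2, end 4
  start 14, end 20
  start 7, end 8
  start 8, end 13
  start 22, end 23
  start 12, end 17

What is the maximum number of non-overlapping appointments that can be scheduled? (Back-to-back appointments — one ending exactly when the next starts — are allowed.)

5

By end time: (2,4), (7,8), (8,13), (12,17), (14,20), (22,23).
Pick (2,4); next start ≥ 4 → (7,8); next start ≥ 8 → (8,13); next start ≥ 13 → (14,20); next start ≥ 20 → (22,23).
Selected 5 appointments.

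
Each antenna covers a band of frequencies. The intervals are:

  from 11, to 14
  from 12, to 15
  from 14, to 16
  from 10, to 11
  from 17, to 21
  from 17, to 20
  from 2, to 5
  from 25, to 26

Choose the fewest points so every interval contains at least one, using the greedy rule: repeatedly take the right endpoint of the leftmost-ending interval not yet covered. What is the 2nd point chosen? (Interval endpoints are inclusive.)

11

By right end: [2,5]  [10,11]  [11,14]  [12,15]  [14,16]  [17,20]  [17,21]  [25,26]
[2,5] uncovered → point at 5; [10,11] uncovered → point at 11; [12,15] uncovered → point at 15; [17,20] uncovered → point at 20; [25,26] uncovered → point at 26.
Points: 5, 11, 15, 20, 26 (5 total).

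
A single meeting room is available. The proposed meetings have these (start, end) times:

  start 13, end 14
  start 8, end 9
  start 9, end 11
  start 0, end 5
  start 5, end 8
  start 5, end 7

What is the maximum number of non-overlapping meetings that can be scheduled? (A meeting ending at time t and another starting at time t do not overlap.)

5

By end time: (0,5), (5,7), (5,8), (8,9), (9,11), (13,14).
Pick (0,5); next start ≥ 5 → (5,7); next start ≥ 7 → (8,9); next start ≥ 9 → (9,11); next start ≥ 11 → (13,14).
Selected 5 meetings.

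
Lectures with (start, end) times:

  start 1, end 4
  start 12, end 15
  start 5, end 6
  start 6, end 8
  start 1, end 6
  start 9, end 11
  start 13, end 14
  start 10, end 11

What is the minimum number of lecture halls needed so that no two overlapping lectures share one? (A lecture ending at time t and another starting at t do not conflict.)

Events (time:±→running): 1:+→1 1:+→2 … peak 2.

2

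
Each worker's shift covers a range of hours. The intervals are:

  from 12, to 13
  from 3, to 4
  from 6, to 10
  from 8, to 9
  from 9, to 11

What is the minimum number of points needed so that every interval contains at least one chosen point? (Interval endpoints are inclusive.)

3

Process intervals by earliest right end; each time one isn't hit yet, stab at its right endpoint.
Sorted: [3,4] [8,9] [6,10] [9,11] [12,13]
{[3,4]} hit by 4; {[8,9],[6,10],[9,11]} hit by 9; {[12,13]} hit by 13.
Points: 4, 9, 13 (3 total).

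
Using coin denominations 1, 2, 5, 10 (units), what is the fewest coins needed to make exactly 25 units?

3

Use the largest denomination that fits, subtract, and repeat.
25 − 2×10→5 − 1×5→0
Total coins = 2 + 1 = 3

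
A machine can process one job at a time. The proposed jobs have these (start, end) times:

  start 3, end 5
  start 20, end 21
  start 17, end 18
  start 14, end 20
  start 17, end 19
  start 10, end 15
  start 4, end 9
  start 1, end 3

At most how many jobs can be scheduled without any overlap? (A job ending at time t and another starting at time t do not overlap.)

5

Sort by end time and greedily take each interval whose start is ≥ the last chosen end.
By end time: (1,3), (3,5), (4,9), (10,15), (17,18), (17,19), (14,20), (20,21).
Pick (1,3); next start ≥ 3 → (3,5); next start ≥ 5 → (10,15); next start ≥ 15 → (17,18); next start ≥ 18 → (20,21).
Selected 5 jobs.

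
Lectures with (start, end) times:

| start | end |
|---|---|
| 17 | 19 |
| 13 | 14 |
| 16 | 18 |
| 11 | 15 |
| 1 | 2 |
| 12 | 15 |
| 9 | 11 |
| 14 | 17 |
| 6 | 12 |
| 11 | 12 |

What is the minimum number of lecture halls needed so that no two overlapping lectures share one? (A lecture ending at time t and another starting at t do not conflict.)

starts: [1, 6, 9, 11, 11, 12, 13, 14, 16, 17]
ends:   [2, 11, 12, 12, 14, 15, 15, 17, 18, 19]
s1→1 e2→0 s6→1 s9→2 e11→1 s11→2 s11→3  — peak 3.

3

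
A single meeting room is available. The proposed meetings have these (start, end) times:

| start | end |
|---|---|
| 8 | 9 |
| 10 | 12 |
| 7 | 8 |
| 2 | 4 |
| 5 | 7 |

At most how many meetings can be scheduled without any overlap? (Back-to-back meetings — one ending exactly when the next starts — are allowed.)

5

Greedy by earliest finish: after sorting by end time, pick each interval compatible with the last pick.
Sorted by end: (2,4)  (5,7)  (7,8)  (8,9)  (10,12)
take (2,4); take (5,7); take (7,8); take (8,9); take (10,12).
Selected 5 meetings.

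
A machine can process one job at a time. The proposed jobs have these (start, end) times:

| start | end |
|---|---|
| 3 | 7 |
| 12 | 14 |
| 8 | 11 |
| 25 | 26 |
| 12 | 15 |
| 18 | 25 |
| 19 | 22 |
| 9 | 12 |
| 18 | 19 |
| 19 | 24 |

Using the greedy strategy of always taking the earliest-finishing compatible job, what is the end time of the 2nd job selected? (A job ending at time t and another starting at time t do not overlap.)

11

Sorted by end: (3,7)  (8,11)  (9,12)  (12,14)  (12,15)  (18,19)  (19,22)  (19,24)  (18,25)  (25,26)
take (3,7); take (8,11); skip (9,12); take (12,14); take (18,19); take (19,22); skip (19,24); take (25,26).
Selected: (3,7) (8,11) (12,14) (18,19) (19,22) (25,26)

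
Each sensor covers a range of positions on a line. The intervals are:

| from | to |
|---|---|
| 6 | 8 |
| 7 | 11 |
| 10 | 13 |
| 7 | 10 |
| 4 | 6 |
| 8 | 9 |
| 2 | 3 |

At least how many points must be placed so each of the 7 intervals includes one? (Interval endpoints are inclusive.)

Sort by right endpoint; whenever an interval is uncovered, place a point at its right end.
Sorted: [2,3] [4,6] [6,8] [8,9] [7,10] [7,11] [10,13]
{[2,3]} hit by 3; {[4,6],[6,8]} hit by 6; {[8,9],[7,10],[7,11]} hit by 9; {[10,13]} hit by 13.
Points: 3, 6, 9, 13 (4 total).

4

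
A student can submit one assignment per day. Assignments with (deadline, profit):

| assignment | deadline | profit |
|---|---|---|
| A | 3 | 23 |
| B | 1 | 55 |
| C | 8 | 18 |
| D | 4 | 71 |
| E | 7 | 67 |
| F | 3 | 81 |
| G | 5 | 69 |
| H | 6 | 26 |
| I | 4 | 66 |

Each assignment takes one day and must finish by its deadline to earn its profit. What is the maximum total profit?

453

By profit: F(d3,81), D(d4,71), G(d5,69), E(d7,67), I(d4,66), B(d1,55), H(d6,26), A(d3,23), C(d8,18)
F→slot 3; D→slot 4; G→slot 5; E→slot 7; I→slot 2; B→slot 1; H→slot 6; A skipped; C→slot 8.
Profit = 55 + 66 + 81 + 71 + 69 + 26 + 67 + 18 = 453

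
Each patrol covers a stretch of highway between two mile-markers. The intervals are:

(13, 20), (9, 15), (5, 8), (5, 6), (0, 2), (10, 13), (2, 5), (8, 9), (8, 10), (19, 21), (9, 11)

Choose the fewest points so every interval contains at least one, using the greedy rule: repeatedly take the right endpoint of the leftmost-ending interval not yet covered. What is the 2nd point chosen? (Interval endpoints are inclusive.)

Process intervals by earliest right end; each time one isn't hit yet, stab at its right endpoint.
Sorted: [0,2] [2,5] [5,6] [5,8] [8,9] [8,10] [9,11] [10,13] [9,15] [13,20] [19,21]
{[0,2],[2,5]} hit by 2; {[5,6],[5,8]} hit by 6; {[8,9],[8,10],[9,11]} hit by 9; {[10,13],[9,15],[13,20]} hit by 13; {[19,21]} hit by 21.
Points: 2, 6, 9, 13, 21 (5 total).

6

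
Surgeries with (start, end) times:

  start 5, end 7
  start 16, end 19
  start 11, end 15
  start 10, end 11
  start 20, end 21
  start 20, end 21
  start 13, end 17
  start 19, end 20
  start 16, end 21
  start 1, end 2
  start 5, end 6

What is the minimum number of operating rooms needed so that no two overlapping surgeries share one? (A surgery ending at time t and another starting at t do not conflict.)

3

The answer is the maximum number of intervals overlapping at any instant.
starts: [1, 5, 5, 10, 11, 13, 16, 16, 19, 20, 20]
ends:   [2, 6, 7, 11, 15, 17, 19, 20, 21, 21, 21]
s1→1 e2→0 s5→1 s5→2 e6→1 e7→0 s10→1 e11→0 s11→1 s13→2 e15→1 s16→2 s16→3  — peak 3.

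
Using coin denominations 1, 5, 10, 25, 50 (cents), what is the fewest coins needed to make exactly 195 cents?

6

195 − 3×50→45 − 1×25→20 − 2×10→0
Total coins = 3 + 1 + 2 = 6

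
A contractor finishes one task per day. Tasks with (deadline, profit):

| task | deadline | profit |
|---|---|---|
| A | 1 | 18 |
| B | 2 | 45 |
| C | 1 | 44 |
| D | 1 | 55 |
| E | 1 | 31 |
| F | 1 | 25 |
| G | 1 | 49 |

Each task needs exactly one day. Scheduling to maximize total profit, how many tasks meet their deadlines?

Profit order: D=55 G=49 B=45 C=44 E=31 F=25 A=18
Assign: D→slot 1, G skipped, B→slot 2, C skipped, E skipped, F skipped, A skipped.
Slots: [1:D] [2:B]
2 of 7 scheduled.

2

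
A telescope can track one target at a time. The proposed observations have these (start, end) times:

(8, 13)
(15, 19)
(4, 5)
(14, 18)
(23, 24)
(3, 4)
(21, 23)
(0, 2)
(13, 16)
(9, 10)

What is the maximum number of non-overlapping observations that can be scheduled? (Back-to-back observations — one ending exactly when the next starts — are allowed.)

Sort by end time and greedily take each interval whose start is ≥ the last chosen end.
Sorted by end: (0,2)  (3,4)  (4,5)  (9,10)  (8,13)  (13,16)  (14,18)  (15,19)  (21,23)  (23,24)
take (0,2); take (3,4); take (4,5); take (9,10); take (13,16); skip (14,18); take (21,23); take (23,24).
Selected 7 observations.

7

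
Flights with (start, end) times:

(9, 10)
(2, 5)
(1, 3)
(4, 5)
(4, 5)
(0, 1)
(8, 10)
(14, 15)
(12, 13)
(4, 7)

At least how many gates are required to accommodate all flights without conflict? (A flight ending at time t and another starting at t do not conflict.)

Events (time:±→running): 0:+→1 1:-→0 1:+→1 2:+→2 3:-→1 4:+→2 4:+→3 4:+→4 … peak 4.

4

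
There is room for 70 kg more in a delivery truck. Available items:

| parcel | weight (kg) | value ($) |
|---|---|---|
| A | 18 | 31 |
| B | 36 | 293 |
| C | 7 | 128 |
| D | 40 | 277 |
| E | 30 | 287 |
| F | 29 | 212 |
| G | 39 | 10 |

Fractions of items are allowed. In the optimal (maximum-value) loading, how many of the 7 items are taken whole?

Greedy by value/weight ratio, highest first.
Ratios (sorted): C 18.29, E 9.57, B 8.14, F 7.31, D 6.92, A 1.72, G 0.26
take C (7 @ 128); take E (30 @ 287); take 33/36 of B → 268.58. Capacity used 70/70.
2 item(s) taken whole; one partial (take 33/36 of B).

2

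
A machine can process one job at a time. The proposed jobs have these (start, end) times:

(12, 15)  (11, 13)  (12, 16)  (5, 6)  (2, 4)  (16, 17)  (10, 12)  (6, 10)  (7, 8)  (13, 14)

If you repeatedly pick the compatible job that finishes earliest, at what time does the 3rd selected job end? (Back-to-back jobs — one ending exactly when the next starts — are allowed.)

Sort by end time and greedily take each interval whose start is ≥ the last chosen end.
By end time: (2,4), (5,6), (7,8), (6,10), (10,12), (11,13), (13,14), (12,15), (12,16), (16,17).
Pick (2,4); next start ≥ 4 → (5,6); next start ≥ 6 → (7,8); next start ≥ 8 → (10,12); next start ≥ 12 → (13,14); next start ≥ 14 → (16,17).
Selected: (2,4) (5,6) (7,8) (10,12) (13,14) (16,17)

8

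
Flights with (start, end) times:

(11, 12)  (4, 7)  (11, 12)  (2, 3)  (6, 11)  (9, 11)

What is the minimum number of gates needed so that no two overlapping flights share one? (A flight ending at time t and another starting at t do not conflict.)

Count concurrent intervals with a sweep; the peak is the room count.
Events (time:±→running): 2:+→1 3:-→0 4:+→1 6:+→2 … peak 2.

2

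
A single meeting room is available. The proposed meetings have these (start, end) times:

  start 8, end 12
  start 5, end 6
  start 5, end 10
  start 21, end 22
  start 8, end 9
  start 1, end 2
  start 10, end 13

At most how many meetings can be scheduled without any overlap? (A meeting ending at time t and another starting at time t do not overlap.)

5

By end time: (1,2), (5,6), (8,9), (5,10), (8,12), (10,13), (21,22).
Pick (1,2); next start ≥ 2 → (5,6); next start ≥ 6 → (8,9); next start ≥ 9 → (10,13); next start ≥ 13 → (21,22).
Selected 5 meetings.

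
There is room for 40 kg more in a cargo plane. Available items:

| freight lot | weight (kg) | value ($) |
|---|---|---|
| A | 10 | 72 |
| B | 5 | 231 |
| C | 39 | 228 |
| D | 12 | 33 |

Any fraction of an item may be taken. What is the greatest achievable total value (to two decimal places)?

449.15

Sort by value per unit weight and fill in that order.
Ratios (sorted): B 46.20, A 7.20, C 5.85, D 2.75
take B (5 @ 231); take A (10 @ 72); take 25/39 of C → 146.15. Capacity used 40/40.
Total value = 449.15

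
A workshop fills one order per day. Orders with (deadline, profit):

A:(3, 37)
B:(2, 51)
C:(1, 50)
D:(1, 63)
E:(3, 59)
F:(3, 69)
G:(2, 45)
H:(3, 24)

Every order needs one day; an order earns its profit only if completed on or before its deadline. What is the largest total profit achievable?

191

Take jobs in profit order; each goes to the latest open slot no later than its deadline.
By profit: F(d3,69), D(d1,63), E(d3,59), B(d2,51), C(d1,50), G(d2,45), A(d3,37), H(d3,24)
F→slot 3; D→slot 1; E→slot 2; B skipped; C skipped; G skipped; A skipped; H skipped.
Profit = 63 + 59 + 69 = 191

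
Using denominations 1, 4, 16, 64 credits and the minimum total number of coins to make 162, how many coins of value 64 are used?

162 − 2×64→34 − 2×16→2 − 2×1→0
Count of 64: 2

2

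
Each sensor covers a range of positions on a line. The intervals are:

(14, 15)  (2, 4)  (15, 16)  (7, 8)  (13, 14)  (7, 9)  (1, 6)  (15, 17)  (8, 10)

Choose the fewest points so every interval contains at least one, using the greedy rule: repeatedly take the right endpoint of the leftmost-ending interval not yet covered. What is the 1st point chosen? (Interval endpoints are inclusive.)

By right end: [2,4]  [1,6]  [7,8]  [7,9]  [8,10]  [13,14]  [14,15]  [15,16]  [15,17]
[2,4] uncovered → point at 4; [7,8] uncovered → point at 8; [13,14] uncovered → point at 14; [15,16] uncovered → point at 16.
Points: 4, 8, 14, 16 (4 total).

4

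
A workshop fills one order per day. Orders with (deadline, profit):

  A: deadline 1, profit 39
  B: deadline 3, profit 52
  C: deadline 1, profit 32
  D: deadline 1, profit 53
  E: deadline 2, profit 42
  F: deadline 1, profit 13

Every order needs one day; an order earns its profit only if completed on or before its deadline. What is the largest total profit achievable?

147

Take jobs in profit order; each goes to the latest open slot no later than its deadline.
Profit order: D=53 B=52 E=42 A=39 C=32 F=13
Assign: D→slot 1, B→slot 3, E→slot 2, A skipped, C skipped, F skipped.
Slots: [1:D] [2:E] [3:B]
Profit = 53 + 42 + 52 = 147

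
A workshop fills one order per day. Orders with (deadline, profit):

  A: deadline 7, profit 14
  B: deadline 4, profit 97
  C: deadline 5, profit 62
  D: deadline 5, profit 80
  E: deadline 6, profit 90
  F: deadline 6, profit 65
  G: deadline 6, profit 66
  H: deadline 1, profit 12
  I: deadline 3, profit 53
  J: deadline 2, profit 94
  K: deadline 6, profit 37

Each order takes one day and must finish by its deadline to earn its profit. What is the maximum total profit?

By profit: B(d4,97), J(d2,94), E(d6,90), D(d5,80), G(d6,66), F(d6,65), C(d5,62), I(d3,53), K(d6,37), A(d7,14), H(d1,12)
B→slot 4; J→slot 2; E→slot 6; D→slot 5; G→slot 3; F→slot 1; C skipped; I skipped; K skipped; A→slot 7; H skipped.
Profit = 65 + 94 + 66 + 97 + 80 + 90 + 14 = 506

506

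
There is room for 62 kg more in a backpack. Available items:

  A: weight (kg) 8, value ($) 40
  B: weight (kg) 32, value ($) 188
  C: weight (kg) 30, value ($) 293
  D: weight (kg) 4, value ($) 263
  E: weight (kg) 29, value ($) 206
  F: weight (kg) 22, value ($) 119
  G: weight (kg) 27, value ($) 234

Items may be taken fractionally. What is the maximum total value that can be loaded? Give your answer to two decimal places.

797.10

Sort by value per unit weight and fill in that order.
Order: D (263/4=65.75) > C (293/30=9.77) > G (234/27=8.67) > E (206/29=7.10) > B (188/32=5.88) > F (119/22=5.41) > A (40/8=5.00)
Fill: take D (4 @ 263) → take C (30 @ 293) → take G (27 @ 234) → take 1/29 of E → 7.10; 62/62 used.
Total value = 797.10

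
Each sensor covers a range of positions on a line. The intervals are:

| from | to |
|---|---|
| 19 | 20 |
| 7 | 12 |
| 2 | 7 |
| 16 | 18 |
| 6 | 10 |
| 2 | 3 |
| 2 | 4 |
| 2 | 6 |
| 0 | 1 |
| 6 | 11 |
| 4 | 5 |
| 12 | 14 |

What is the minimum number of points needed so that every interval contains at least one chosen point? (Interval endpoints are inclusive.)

7

Sorted: [0,1] [2,3] [2,4] [4,5] [2,6] [2,7] [6,10] [6,11] [7,12] [12,14] [16,18] [19,20]
{[0,1]} hit by 1; {[2,3],[2,4]} hit by 3; {[4,5],[2,6],[2,7]} hit by 5; {[6,10],[6,11],[7,12]} hit by 10; {[12,14]} hit by 14; {[16,18]} hit by 18; {[19,20]} hit by 20.
Points: 1, 3, 5, 10, 14, 18, 20 (7 total).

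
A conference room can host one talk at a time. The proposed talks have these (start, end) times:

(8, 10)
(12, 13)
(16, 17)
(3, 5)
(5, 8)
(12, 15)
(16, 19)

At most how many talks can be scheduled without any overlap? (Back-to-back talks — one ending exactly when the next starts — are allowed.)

5

Sort by end time and greedily take each interval whose start is ≥ the last chosen end.
By end time: (3,5), (5,8), (8,10), (12,13), (12,15), (16,17), (16,19).
Pick (3,5); next start ≥ 5 → (5,8); next start ≥ 8 → (8,10); next start ≥ 10 → (12,13); next start ≥ 13 → (16,17).
Selected 5 talks.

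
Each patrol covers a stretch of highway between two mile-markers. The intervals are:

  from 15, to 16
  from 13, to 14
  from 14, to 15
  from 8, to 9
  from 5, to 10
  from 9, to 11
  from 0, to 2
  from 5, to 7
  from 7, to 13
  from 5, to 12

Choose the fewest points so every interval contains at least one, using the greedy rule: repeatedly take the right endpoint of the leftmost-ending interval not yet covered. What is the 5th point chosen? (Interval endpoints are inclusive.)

Sort by right endpoint; whenever an interval is uncovered, place a point at its right end.
Sorted: [0,2] [5,7] [8,9] [5,10] [9,11] [5,12] [7,13] [13,14] [14,15] [15,16]
{[0,2]} hit by 2; {[5,7]} hit by 7; {[8,9],[5,10],[9,11],[5,12],[7,13]} hit by 9; {[13,14],[14,15]} hit by 14; {[15,16]} hit by 16.
Points: 2, 7, 9, 14, 16 (5 total).

16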